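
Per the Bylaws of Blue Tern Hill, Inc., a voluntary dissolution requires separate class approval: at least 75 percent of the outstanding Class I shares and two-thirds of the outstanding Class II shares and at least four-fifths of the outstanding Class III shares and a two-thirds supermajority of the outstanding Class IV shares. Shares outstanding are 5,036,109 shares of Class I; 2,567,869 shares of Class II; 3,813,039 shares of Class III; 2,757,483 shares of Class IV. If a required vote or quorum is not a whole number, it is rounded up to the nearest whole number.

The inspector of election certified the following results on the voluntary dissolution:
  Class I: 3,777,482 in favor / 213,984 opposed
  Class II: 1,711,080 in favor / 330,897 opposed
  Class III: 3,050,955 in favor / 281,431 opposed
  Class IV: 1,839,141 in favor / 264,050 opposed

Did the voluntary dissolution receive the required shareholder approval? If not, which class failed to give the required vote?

Class I: 3/4 of 5036109 = 3777081.75, rounded up to 3777082; 3,777,082 required, 3,777,482 in favor — approved.
Class II: 2/3 of 2567869 = 1711912.67, rounded up to 1711913; 1,711,913 required, 1,711,080 in favor — not approved.
Class III: 4/5 of 3813039 = 3050431.20, rounded up to 3050432; 3,050,432 required, 3,050,955 in favor — approved.
Class IV: 2/3 of 2757483 = 1838322; 1,838,322 required, 1,839,141 in favor — approved.

Not approved — the Class II shares did not give the required vote.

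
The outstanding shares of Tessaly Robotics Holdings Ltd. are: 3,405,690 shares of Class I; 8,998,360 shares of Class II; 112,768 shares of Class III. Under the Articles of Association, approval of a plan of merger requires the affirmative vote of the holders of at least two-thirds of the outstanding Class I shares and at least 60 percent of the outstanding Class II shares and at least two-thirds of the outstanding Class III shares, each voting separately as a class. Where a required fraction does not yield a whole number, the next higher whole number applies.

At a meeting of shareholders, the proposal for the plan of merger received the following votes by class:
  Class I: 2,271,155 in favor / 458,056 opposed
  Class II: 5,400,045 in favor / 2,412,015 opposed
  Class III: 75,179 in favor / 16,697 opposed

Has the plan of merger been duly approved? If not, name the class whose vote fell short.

Approved — every class gave the required vote.

Class I: 2/3 of 3405690 = 2270460; 2,270,460 required, 2,271,155 in favor — approved.
Class II: 3/5 of 8998360 = 5399016; 5,399,016 required, 5,400,045 in favor — approved.
Class III: 2/3 of 112768 = 75178.67, rounded up to 75179; 75,179 required, 75,179 in favor — approved.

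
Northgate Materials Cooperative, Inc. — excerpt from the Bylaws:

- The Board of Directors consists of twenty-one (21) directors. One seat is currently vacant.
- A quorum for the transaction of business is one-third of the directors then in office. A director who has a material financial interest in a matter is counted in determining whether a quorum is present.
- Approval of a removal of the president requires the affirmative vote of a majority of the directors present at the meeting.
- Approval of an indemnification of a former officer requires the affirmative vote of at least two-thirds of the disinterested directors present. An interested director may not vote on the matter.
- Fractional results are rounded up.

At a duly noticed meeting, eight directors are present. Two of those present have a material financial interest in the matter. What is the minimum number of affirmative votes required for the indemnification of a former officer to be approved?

The indemnification of a former officer requires two-thirds of the disinterested directors present (8 − 2 = 6).
2/3 of 6 = 4.

4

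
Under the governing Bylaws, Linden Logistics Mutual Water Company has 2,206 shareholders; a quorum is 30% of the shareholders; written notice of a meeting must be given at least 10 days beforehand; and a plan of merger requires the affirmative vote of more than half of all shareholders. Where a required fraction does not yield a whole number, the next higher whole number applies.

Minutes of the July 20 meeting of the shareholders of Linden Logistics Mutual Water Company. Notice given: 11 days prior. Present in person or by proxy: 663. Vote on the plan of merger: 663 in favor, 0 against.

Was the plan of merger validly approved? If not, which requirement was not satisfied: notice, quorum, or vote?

Invalid — vote requirement not satisfied.

Notice: 11 days given; 10 required. Satisfied.
Quorum: 30% of 2,206 = 661.80, rounded up to 662; 663 present. Satisfied.
Vote: requires a majority of all shareholders (2,206); a majority of 2206 is 1104, so 1,104 needed; 663 in favor. Not satisfied.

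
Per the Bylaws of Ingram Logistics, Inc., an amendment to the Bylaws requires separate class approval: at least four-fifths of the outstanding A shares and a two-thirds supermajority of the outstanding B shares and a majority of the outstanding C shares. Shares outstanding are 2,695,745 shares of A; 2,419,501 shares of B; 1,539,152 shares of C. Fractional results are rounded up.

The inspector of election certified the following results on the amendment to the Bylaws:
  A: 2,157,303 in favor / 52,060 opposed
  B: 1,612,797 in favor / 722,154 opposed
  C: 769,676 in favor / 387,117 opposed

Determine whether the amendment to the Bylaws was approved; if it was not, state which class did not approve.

Not approved — the B shares did not give the required vote.

A: 4/5 of 2695745 = 2156596; 2,156,596 required, 2,157,303 in favor — approved.
B: 2/3 of 2419501 = 1613000.67, rounded up to 1613001; 1,613,001 required, 1,612,797 in favor — not approved.
C: a majority of 1539152 is 769577; 769,577 required, 769,676 in favor — approved.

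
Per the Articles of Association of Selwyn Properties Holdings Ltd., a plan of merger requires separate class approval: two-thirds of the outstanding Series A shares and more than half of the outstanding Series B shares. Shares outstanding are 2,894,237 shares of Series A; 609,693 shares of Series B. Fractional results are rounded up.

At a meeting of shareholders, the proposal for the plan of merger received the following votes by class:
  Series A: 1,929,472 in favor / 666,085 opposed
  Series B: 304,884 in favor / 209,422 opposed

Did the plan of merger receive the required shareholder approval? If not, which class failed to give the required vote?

Series A: 2/3 of 2894237 = 1929491.33, rounded up to 1929492; 1,929,492 required, 1,929,472 in favor — not approved.
Series B: a majority of 609693 is 304847; 304,847 required, 304,884 in favor — approved.

Not approved — the Series A shares did not give the required vote.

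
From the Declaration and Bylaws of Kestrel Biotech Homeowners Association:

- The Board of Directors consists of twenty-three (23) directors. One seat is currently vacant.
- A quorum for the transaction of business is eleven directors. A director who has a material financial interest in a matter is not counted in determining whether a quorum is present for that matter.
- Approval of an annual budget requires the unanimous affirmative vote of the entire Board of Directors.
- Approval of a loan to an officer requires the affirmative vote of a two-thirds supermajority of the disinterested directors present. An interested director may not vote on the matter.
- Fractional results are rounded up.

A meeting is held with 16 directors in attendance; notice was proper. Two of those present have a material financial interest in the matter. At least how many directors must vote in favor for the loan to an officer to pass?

The loan to an officer requires two-thirds of the disinterested directors present (16 − 2 = 14).
2/3 of 14 = 9.33, rounded up to 10.

10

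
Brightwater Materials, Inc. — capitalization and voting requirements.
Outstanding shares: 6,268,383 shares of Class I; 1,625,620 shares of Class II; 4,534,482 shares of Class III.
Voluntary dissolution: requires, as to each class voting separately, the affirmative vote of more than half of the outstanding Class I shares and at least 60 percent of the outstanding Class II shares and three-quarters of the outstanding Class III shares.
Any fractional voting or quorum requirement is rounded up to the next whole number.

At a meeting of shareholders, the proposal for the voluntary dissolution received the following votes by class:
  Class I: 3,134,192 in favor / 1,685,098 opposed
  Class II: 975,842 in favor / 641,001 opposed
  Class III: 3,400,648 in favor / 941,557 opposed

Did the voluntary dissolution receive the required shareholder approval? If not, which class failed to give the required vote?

Class I: a majority of 6268383 is 3134192; 3,134,192 required, 3,134,192 in favor — approved.
Class II: 3/5 of 1625620 = 975372; 975,372 required, 975,842 in favor — approved.
Class III: 3/4 of 4534482 = 3400861.50, rounded up to 3400862; 3,400,862 required, 3,400,648 in favor — not approved.

Not approved — the Class III shares did not give the required vote.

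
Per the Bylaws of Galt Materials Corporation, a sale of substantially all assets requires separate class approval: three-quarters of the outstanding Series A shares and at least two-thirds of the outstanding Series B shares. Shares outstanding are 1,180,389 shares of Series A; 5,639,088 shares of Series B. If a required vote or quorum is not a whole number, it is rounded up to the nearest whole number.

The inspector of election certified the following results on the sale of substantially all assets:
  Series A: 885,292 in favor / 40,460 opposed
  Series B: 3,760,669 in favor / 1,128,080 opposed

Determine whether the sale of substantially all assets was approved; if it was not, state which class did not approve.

Approved — every class gave the required vote.

Series A: 3/4 of 1180389 = 885291.75, rounded up to 885292; 885,292 required, 885,292 in favor — approved.
Series B: 2/3 of 5639088 = 3759392; 3,759,392 required, 3,760,669 in favor — approved.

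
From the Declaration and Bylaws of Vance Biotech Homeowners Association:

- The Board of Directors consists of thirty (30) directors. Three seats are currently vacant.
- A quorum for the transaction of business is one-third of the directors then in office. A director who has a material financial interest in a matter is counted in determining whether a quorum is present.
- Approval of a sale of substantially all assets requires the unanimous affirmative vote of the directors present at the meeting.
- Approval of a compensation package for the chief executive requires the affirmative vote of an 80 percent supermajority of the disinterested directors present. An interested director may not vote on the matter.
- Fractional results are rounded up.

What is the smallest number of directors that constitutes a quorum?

1/3 of 27 = 9.

9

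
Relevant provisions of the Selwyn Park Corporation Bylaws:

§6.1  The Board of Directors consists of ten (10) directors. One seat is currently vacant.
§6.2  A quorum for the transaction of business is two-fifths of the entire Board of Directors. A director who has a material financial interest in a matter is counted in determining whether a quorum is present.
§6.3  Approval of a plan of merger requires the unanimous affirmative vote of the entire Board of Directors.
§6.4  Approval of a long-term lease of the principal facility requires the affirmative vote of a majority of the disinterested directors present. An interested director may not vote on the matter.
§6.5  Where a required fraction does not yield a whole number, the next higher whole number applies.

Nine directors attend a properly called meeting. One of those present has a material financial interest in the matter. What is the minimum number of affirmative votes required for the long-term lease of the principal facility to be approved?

The long-term lease of the principal facility requires a majority of the disinterested directors present (9 − 1 = 8).
A majority of 8 is 5.

5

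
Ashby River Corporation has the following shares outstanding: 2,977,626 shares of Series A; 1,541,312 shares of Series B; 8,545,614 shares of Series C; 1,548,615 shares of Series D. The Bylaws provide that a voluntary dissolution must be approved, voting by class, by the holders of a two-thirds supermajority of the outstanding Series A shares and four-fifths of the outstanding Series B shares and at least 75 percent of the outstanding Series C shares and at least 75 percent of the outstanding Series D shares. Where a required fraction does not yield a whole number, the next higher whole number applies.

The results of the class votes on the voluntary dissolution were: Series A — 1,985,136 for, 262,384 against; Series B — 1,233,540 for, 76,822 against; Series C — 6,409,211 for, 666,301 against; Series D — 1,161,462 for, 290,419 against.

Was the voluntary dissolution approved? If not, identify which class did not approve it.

Series A: 2/3 of 2977626 = 1985084; 1,985,084 required, 1,985,136 in favor — approved.
Series B: 4/5 of 1541312 = 1233049.60, rounded up to 1233050; 1,233,050 required, 1,233,540 in favor — approved.
Series C: 3/4 of 8545614 = 6409210.50, rounded up to 6409211; 6,409,211 required, 6,409,211 in favor — approved.
Series D: 3/4 of 1548615 = 1161461.25, rounded up to 1161462; 1,161,462 required, 1,161,462 in favor — approved.

Approved — every class gave the required vote.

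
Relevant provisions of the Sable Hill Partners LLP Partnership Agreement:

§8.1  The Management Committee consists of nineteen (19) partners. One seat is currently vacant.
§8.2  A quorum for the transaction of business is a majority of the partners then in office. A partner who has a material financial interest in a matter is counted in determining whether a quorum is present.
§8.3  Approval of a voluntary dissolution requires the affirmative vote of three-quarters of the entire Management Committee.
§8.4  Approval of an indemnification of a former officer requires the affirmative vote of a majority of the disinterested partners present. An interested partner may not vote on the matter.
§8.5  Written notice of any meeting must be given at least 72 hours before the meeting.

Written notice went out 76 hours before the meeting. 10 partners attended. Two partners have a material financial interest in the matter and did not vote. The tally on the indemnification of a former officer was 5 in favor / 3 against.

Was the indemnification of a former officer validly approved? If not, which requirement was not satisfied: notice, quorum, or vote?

Notice: 76 hours given; 72 required (76 ≥ 72). Satisfied.
Quorum: 10 present (interested partners count toward quorum); quorum is 10. Satisfied.
Vote: the indemnification of a former officer requires a majority of the disinterested partners present (10 − 2 = 8). A majority of 8 is 5, so 5 affirmative votes are needed; 5 voted in favor. Satisfied.

Valid — all requirements satisfied.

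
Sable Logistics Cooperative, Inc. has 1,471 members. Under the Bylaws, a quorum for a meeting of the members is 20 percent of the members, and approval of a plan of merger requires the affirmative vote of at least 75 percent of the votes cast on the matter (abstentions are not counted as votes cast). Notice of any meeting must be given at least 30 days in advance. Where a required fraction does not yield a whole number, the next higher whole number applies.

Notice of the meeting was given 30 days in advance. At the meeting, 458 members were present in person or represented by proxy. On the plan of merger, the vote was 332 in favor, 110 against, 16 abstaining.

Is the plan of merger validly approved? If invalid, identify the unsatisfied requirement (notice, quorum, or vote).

Notice: 30 days given; 30 required. Satisfied.
Quorum: 20% of 1,471 = 294.20, rounded up to 295; 458 present. Satisfied.
Vote: requires three-fourths of the votes cast (458 − 16 abstaining = 442); 3/4 of 442 = 331.50, rounded up to 332, so 332 needed; 332 in favor. Satisfied.

Valid — all requirements satisfied.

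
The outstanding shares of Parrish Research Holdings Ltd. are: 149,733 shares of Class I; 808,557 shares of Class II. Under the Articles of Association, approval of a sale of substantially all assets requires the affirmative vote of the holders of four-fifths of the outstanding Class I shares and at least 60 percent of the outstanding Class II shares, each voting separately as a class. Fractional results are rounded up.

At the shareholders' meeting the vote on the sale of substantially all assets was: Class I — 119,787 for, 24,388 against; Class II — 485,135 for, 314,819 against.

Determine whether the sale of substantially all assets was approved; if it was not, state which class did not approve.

Approved — every class gave the required vote.

Class I: 4/5 of 149733 = 119786.40, rounded up to 119787; 119,787 required, 119,787 in favor — approved.
Class II: 3/5 of 808557 = 485134.20, rounded up to 485135; 485,135 required, 485,135 in favor — approved.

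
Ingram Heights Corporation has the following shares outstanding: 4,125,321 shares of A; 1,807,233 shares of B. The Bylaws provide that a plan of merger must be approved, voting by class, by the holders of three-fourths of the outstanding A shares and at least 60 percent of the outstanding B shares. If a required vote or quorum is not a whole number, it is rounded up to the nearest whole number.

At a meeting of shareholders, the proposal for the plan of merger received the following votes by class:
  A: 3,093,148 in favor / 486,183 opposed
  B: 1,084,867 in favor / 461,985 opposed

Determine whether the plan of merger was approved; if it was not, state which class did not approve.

Not approved — the A shares did not give the required vote.

A: 3/4 of 4125321 = 3093990.75, rounded up to 3093991; 3,093,991 required, 3,093,148 in favor — not approved.
B: 3/5 of 1807233 = 1084339.80, rounded up to 1084340; 1,084,340 required, 1,084,867 in favor — approved.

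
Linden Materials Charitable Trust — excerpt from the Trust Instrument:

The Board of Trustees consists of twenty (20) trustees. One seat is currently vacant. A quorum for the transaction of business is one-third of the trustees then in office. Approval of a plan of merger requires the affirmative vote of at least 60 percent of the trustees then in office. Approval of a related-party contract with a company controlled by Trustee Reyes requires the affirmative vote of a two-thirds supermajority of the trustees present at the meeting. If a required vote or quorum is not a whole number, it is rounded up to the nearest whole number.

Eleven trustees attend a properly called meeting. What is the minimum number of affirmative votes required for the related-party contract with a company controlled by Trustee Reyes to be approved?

The related-party contract with a company controlled by Trustee Reyes requires two-thirds of the trustees present (11).
2/3 of 11 = 7.33, rounded up to 8.

8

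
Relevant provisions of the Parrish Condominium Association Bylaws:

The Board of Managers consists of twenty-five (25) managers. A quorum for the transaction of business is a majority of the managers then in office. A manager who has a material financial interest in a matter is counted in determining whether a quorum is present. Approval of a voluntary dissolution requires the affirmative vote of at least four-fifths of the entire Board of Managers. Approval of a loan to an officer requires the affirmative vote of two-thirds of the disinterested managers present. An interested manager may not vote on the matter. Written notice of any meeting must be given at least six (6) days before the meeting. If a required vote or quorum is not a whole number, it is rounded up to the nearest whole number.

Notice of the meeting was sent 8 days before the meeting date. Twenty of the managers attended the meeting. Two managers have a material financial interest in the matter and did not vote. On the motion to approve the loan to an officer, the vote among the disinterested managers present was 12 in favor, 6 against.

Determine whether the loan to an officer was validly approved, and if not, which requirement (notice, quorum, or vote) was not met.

Notice: 8 days given; 6 required (8 ≥ 6). Satisfied.
Quorum: 20 present (interested managers count toward quorum); quorum is 13. Satisfied.
Vote: the loan to an officer requires two-thirds of the disinterested managers present (20 − 2 = 18). 2/3 of 18 = 12, so 12 affirmative votes are needed; 12 voted in favor. Satisfied.

Valid — all requirements satisfied.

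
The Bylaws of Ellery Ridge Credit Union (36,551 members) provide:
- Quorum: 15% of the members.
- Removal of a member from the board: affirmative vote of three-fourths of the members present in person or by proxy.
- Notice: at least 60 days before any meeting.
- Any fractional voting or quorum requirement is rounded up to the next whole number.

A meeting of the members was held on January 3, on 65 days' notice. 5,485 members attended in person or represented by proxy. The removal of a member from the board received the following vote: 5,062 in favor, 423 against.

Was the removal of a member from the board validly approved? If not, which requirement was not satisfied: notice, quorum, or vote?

Valid — all requirements satisfied.

Notice: 65 days given; 60 required. Satisfied.
Quorum: 15% of 36,551 = 5,482.65, rounded up to 5,483; 5,485 present. Satisfied.
Vote: requires three-fourths of those present (5,485); 3/4 of 5485 = 4113.75, rounded up to 4114, so 4,114 needed; 5,062 in favor. Satisfied.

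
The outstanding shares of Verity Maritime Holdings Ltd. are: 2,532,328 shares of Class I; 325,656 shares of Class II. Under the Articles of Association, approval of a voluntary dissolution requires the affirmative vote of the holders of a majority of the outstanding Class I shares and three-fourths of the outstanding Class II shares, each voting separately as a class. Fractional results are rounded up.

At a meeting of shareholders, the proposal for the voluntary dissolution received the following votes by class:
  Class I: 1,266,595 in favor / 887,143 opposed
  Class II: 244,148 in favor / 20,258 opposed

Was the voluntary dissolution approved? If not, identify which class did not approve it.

Not approved — the Class II shares did not give the required vote.

Class I: a majority of 2532328 is 1266165; 1,266,165 required, 1,266,595 in favor — approved.
Class II: 3/4 of 325656 = 244242; 244,242 required, 244,148 in favor — not approved.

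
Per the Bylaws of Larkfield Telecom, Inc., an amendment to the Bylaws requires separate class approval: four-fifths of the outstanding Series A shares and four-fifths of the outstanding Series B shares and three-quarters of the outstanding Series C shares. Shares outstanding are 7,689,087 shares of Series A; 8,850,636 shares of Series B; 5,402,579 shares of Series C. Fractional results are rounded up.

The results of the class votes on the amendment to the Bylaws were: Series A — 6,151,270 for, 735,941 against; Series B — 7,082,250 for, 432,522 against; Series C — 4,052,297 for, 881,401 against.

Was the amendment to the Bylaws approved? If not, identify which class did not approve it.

Series A: 4/5 of 7689087 = 6151269.60, rounded up to 6151270; 6,151,270 required, 6,151,270 in favor — approved.
Series B: 4/5 of 8850636 = 7080508.80, rounded up to 7080509; 7,080,509 required, 7,082,250 in favor — approved.
Series C: 3/4 of 5402579 = 4051934.25, rounded up to 4051935; 4,051,935 required, 4,052,297 in favor — approved.

Approved — every class gave the required vote.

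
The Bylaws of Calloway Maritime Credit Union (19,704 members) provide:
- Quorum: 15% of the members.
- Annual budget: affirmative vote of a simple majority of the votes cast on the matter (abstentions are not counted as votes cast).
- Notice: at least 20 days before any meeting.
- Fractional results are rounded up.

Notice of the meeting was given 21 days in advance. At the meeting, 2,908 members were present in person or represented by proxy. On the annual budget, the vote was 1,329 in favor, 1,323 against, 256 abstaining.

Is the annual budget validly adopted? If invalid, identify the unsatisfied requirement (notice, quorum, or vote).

Invalid — quorum requirement not satisfied.

Notice: 21 days given; 20 required. Satisfied.
Quorum: 15% of 19,704 = 2,955.60, rounded up to 2,956; 2,908 present. Not satisfied.
Vote: requires a majority of the votes cast (2,908 − 256 abstaining = 2,652); a majority of 2652 is 1327, so 1,327 needed; 1,329 in favor. Satisfied.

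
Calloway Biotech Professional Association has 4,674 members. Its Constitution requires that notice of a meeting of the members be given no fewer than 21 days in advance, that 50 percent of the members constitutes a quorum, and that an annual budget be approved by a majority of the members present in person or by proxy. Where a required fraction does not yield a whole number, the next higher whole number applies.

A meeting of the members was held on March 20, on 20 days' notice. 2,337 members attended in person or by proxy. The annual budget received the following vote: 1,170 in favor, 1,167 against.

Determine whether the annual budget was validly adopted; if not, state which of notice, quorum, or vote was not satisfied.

Invalid — notice requirement not satisfied.

Notice: 20 days given; 21 required. Not satisfied.
Quorum: 50% of 4,674 = 2,337; 2,337 present. Satisfied.
Vote: requires a majority of those present (2,337); a majority of 2337 is 1169, so 1,169 needed; 1,170 in favor. Satisfied.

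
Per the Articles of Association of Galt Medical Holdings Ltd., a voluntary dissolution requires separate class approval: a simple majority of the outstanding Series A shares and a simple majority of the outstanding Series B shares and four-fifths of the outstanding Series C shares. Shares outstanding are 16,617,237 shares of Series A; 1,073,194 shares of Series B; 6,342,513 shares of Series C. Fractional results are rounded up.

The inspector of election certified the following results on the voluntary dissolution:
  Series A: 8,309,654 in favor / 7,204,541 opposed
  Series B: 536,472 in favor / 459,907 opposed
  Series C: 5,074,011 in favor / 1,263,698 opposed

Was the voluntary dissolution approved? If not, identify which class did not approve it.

Series A: a majority of 16617237 is 8308619; 8,308,619 required, 8,309,654 in favor — approved.
Series B: a majority of 1073194 is 536598; 536,598 required, 536,472 in favor — not approved.
Series C: 4/5 of 6342513 = 5074010.40, rounded up to 5074011; 5,074,011 required, 5,074,011 in favor — approved.

Not approved — the Series B shares did not give the required vote.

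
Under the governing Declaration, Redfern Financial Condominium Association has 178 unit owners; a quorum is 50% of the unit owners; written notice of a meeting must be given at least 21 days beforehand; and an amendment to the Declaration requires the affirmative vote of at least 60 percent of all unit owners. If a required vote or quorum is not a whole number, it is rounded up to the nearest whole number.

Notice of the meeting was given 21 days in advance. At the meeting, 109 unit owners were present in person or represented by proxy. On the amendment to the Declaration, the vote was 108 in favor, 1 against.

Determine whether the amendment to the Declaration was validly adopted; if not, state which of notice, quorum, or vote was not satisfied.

Notice: 21 days given; 21 required. Satisfied.
Quorum: 50% of 178 = 89; 109 present. Satisfied.
Vote: requires three-fifths of all unit owners (178); 3/5 of 178 = 106.80, rounded up to 107, so 107 needed; 108 in favor. Satisfied.

Valid — all requirements satisfied.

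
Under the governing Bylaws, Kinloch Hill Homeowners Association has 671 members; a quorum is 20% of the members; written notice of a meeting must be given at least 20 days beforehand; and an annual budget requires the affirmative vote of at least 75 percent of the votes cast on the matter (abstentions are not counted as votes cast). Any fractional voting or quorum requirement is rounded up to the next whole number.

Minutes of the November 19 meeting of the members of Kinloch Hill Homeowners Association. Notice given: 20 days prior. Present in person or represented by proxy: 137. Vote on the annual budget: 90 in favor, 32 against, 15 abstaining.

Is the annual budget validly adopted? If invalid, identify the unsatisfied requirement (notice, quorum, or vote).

Notice: 20 days given; 20 required. Satisfied.
Quorum: 20% of 671 = 134.20, rounded up to 135; 137 present. Satisfied.
Vote: requires three-fourths of the votes cast (137 − 15 abstaining = 122); 3/4 of 122 = 91.50, rounded up to 92, so 92 needed; 90 in favor. Not satisfied.

Invalid — vote requirement not satisfied.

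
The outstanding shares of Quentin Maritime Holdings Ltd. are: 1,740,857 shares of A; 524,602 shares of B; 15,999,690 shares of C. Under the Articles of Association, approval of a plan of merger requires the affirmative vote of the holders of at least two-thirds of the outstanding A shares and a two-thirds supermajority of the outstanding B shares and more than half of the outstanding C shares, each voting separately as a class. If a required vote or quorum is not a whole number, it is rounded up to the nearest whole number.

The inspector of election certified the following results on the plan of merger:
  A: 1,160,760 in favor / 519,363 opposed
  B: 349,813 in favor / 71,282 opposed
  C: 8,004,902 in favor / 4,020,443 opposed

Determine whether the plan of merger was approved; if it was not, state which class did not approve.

Approved — every class gave the required vote.

A: 2/3 of 1740857 = 1160571.33, rounded up to 1160572; 1,160,572 required, 1,160,760 in favor — approved.
B: 2/3 of 524602 = 349734.67, rounded up to 349735; 349,735 required, 349,813 in favor — approved.
C: a majority of 15999690 is 7999846; 7,999,846 required, 8,004,902 in favor — approved.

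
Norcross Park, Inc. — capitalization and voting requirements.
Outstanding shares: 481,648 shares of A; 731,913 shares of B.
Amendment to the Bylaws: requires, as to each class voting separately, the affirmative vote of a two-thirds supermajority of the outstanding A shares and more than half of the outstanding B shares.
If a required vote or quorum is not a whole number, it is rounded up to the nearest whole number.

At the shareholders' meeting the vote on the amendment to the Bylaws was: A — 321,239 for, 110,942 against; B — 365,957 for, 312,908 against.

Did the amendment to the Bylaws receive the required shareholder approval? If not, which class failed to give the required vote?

A: 2/3 of 481648 = 321098.67, rounded up to 321099; 321,099 required, 321,239 in favor — approved.
B: a majority of 731913 is 365957; 365,957 required, 365,957 in favor — approved.

Approved — every class gave the required vote.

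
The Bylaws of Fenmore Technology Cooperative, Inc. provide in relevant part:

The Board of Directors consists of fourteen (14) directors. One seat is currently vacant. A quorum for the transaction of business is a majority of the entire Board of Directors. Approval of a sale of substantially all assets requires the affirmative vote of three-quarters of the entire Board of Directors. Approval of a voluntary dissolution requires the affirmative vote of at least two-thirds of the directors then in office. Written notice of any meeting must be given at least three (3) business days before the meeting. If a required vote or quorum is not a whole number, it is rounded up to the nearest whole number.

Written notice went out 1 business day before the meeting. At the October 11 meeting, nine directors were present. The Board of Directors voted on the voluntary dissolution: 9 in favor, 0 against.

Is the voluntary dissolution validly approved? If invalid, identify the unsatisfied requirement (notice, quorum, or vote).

Invalid — notice requirement not satisfied.

Notice: 1 business day given; 3 required (1 < 3). Not satisfied.
Quorum: 9 present; quorum is 8. Satisfied.
Vote: the voluntary dissolution requires two-thirds of the directors then in office (13). 2/3 of 13 = 8.67, rounded up to 9, so 9 affirmative votes are needed; 9 voted in favor. Satisfied.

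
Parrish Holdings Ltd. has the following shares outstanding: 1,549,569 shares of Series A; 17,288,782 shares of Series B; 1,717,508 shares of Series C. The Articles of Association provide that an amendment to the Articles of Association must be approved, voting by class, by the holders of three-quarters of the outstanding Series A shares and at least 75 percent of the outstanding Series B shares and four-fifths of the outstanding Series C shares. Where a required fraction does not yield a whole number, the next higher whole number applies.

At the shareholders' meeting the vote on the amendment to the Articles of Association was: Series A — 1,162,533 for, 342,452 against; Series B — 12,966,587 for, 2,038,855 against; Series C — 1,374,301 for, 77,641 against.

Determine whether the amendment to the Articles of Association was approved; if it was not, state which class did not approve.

Approved — every class gave the required vote.

Series A: 3/4 of 1549569 = 1162176.75, rounded up to 1162177; 1,162,177 required, 1,162,533 in favor — approved.
Series B: 3/4 of 17288782 = 12966586.50, rounded up to 12966587; 12,966,587 required, 12,966,587 in favor — approved.
Series C: 4/5 of 1717508 = 1374006.40, rounded up to 1374007; 1,374,007 required, 1,374,301 in favor — approved.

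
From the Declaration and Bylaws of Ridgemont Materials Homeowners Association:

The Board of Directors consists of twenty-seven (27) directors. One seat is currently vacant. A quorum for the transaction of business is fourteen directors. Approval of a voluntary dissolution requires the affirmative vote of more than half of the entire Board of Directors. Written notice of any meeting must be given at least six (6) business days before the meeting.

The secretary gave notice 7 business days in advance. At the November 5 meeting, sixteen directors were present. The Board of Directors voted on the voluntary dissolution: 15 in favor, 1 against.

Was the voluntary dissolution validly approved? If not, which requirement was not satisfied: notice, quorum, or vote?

Valid — all requirements satisfied.

Notice: 7 business days given; 6 required (7 ≥ 6). Satisfied.
Quorum: 16 present; quorum is 14. Satisfied.
Vote: the voluntary dissolution requires a majority of the entire Board of Directors (27). A majority of 27 is 14, so 14 affirmative votes are needed; 15 voted in favor. Satisfied.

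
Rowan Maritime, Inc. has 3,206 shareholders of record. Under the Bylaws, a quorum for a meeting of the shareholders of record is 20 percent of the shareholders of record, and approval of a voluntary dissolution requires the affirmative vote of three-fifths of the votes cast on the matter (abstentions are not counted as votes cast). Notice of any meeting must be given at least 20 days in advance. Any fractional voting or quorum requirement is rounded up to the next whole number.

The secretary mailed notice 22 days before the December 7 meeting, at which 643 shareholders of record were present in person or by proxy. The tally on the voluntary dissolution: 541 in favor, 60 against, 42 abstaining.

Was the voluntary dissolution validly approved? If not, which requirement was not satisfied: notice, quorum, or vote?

Valid — all requirements satisfied.

Notice: 22 days given; 20 required. Satisfied.
Quorum: 20% of 3,206 = 641.20, rounded up to 642; 643 present. Satisfied.
Vote: requires three-fifths of the votes cast (643 − 42 abstaining = 601); 3/5 of 601 = 360.60, rounded up to 361, so 361 needed; 541 in favor. Satisfied.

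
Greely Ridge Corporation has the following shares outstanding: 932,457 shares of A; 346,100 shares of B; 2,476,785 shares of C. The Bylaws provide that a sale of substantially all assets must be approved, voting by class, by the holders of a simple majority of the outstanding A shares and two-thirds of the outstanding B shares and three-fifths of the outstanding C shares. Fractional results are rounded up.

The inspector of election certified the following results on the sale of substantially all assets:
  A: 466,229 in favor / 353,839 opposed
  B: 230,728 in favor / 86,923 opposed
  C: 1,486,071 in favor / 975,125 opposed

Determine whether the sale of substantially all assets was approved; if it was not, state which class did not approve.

Not approved — the B shares did not give the required vote.

A: a majority of 932457 is 466229; 466,229 required, 466,229 in favor — approved.
B: 2/3 of 346100 = 230733.33, rounded up to 230734; 230,734 required, 230,728 in favor — not approved.
C: 3/5 of 2476785 = 1486071; 1,486,071 required, 1,486,071 in favor — approved.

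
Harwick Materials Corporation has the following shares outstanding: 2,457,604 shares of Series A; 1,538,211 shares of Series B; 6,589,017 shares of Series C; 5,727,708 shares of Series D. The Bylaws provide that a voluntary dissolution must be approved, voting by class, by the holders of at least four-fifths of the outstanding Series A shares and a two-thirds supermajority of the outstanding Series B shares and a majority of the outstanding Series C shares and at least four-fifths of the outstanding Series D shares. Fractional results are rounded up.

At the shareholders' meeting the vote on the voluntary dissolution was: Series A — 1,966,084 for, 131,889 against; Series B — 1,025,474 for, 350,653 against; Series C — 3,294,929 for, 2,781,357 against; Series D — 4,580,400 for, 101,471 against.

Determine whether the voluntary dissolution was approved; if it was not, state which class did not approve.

Series A: 4/5 of 2457604 = 1966083.20, rounded up to 1966084; 1,966,084 required, 1,966,084 in favor — approved.
Series B: 2/3 of 1538211 = 1025474; 1,025,474 required, 1,025,474 in favor — approved.
Series C: a majority of 6589017 is 3294509; 3,294,509 required, 3,294,929 in favor — approved.
Series D: 4/5 of 5727708 = 4582166.40, rounded up to 4582167; 4,582,167 required, 4,580,400 in favor — not approved.

Not approved — the Series D shares did not give the required vote.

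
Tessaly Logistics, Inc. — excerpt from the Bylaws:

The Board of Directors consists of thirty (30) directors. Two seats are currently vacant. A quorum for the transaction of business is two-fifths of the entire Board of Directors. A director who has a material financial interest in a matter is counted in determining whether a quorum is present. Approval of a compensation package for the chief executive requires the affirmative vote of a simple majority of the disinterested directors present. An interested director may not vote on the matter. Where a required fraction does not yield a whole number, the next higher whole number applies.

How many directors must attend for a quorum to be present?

12

2/5 of 30 = 12.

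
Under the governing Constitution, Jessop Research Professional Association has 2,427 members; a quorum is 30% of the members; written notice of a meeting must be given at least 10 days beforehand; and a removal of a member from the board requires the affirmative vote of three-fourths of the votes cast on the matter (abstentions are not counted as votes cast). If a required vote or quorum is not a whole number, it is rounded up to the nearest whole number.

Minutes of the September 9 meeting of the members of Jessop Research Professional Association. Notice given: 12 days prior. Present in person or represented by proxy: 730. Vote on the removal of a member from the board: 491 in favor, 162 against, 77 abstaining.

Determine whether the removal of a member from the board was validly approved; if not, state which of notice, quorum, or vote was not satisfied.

Valid — all requirements satisfied.

Notice: 12 days given; 10 required. Satisfied.
Quorum: 30% of 2,427 = 728.10, rounded up to 729; 730 present. Satisfied.
Vote: requires three-fourths of the votes cast (730 − 77 abstaining = 653); 3/4 of 653 = 489.75, rounded up to 490, so 490 needed; 491 in favor. Satisfied.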